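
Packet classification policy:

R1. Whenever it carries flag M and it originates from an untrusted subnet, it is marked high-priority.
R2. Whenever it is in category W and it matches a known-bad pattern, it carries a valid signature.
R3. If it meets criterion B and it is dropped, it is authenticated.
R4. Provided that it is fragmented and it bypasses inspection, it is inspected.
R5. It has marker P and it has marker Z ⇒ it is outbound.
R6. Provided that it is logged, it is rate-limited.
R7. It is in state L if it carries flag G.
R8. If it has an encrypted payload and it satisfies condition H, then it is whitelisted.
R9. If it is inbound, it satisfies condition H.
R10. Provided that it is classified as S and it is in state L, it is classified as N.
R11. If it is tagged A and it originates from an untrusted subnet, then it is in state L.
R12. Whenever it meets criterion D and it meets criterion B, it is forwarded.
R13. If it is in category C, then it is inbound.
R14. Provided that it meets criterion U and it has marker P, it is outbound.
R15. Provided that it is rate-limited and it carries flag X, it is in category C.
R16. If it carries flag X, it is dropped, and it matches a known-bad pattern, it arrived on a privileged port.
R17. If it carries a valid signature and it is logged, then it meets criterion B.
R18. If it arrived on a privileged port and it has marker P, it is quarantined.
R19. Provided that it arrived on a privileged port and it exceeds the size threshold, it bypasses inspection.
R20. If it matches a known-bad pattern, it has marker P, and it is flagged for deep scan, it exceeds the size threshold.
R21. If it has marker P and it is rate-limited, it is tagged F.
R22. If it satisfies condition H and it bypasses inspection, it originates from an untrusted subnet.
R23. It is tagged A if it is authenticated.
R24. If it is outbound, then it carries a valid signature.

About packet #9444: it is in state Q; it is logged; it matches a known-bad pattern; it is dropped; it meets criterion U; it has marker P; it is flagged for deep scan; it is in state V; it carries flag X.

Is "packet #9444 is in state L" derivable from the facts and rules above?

Yes

By R6 (it is logged): it is rate-limited.
By R14 (it meets criterion U, it has marker P): it is outbound.
By R15 (it is rate-limited, it carries flag X): it is in category C.
By R16 (it carries flag X, it is dropped, it matches a known-bad pattern): it arrived on a privileged port.
By R20 (it matches a known-bad pattern, it has marker P, it is flagged for deep scan): it exceeds the size threshold.
By R24 (it is outbound): it carries a valid signature.
By R13 (it is in category C): it is inbound.
By R17 (it carries a valid signature, it is logged): it meets criterion B.
By R19 (it arrived on a privileged port, it exceeds the size threshold): it bypasses inspection.
By R3 (it meets criterion B, it is dropped): it is authenticated.
By R9 (it is inbound): it satisfies condition H.
By R22 (it satisfies condition H, it bypasses inspection): it originates from an untrusted subnet.
By R23 (it is authenticated): it is tagged A.
By R11 (it is tagged A, it originates from an untrusted subnet): it is in state L.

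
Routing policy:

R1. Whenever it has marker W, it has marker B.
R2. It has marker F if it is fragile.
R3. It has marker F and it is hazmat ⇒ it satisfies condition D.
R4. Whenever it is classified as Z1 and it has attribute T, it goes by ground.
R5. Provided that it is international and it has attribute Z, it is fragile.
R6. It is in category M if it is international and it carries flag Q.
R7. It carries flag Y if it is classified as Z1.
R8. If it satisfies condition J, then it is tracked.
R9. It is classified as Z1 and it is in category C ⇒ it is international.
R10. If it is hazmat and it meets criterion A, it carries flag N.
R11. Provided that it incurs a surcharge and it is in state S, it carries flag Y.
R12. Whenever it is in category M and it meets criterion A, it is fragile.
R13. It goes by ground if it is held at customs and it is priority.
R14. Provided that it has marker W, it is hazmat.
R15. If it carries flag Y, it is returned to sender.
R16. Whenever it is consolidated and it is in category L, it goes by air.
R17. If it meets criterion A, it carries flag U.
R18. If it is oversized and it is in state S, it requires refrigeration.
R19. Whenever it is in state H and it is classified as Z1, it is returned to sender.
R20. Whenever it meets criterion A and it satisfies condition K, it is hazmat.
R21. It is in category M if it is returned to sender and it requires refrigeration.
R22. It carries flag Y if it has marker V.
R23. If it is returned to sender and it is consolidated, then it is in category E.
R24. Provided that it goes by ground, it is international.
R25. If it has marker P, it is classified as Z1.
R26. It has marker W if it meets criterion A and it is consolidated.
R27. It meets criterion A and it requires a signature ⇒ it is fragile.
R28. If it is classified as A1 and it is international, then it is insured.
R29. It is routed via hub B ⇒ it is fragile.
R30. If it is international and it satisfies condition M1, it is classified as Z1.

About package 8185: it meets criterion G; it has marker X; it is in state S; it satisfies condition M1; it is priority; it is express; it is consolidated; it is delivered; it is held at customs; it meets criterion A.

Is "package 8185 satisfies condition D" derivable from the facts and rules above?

No

Forward chaining from the given facts derives: goes by ground, carries flag U, is international, has marker W, is classified as Z1, has marker B, carries flag Y, is hazmat, is returned to sender, is in category E, carries flag N.
The only rule concluding "it satisfies condition D" is R3, which needs "it has marker F"; that is never established.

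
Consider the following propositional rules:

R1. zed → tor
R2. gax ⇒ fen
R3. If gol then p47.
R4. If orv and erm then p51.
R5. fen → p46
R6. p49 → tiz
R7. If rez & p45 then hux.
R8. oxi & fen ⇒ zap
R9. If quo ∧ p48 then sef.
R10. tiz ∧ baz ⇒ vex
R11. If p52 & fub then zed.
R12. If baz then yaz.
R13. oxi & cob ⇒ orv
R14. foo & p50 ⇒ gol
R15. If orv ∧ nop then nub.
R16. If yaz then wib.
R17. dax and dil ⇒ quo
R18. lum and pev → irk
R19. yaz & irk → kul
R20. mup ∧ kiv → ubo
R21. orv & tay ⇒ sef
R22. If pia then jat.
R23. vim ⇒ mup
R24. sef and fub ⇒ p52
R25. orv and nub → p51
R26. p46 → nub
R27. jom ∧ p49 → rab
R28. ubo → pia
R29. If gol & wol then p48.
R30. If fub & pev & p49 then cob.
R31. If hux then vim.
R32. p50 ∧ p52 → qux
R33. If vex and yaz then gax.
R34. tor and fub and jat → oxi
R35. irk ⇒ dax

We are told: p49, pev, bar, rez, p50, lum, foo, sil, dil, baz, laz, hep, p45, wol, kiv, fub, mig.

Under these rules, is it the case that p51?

Yes

tiz  (by R6: p49)
hux  (by R7: rez, p45)
vex  (by R10: tiz, baz)
yaz  (by R12: baz)
gol  (by R14: foo, p50)
irk  (by R18: lum, pev)
p48  (by R29: gol, wol)
cob  (by R30: fub, pev, p49)
vim  (by R31: hux)
gax  (by R33: vex, yaz)
dax  (by R35: irk)
fen  (by R2: gax)
p46  (by R5: fen)
quo  (by R17: dax, dil)
mup  (by R23: vim)
nub  (by R26: p46)
sef  (by R9: quo, p48)
ubo  (by R20: mup, kiv)
p52  (by R24: sef, fub)
pia  (by R28: ubo)
zed  (by R11: p52, fub)
jat  (by R22: pia)
tor  (by R1: zed)
oxi  (by R34: tor, fub, jat)
orv  (by R13: oxi, cob)
p51  (by R25: orv, nub)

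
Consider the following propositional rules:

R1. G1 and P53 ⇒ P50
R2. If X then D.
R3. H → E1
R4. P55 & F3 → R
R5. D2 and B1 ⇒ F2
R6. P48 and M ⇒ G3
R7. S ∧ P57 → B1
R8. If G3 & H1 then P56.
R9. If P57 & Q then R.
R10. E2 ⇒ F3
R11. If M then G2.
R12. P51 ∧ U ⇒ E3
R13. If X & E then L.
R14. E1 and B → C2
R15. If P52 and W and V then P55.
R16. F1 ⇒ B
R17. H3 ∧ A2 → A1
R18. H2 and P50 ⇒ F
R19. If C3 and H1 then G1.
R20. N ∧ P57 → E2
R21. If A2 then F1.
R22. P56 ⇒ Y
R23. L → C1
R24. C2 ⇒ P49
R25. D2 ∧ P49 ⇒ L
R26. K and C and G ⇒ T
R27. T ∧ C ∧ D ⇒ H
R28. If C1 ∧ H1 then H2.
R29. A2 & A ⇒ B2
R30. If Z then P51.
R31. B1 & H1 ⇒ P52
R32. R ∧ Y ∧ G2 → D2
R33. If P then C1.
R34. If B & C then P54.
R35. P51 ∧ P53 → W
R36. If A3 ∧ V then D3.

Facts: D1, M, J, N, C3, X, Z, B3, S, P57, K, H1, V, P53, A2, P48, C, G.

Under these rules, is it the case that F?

D  (by R2: X)
G3  (by R6: P48, M)
B1  (by R7: S, P57)
P56  (by R8: G3, H1)
G2  (by R11: M)
G1  (by R19: C3, H1)
E2  (by R20: N, P57)
F1  (by R21: A2)
Y  (by R22: P56)
T  (by R26: K, C, G)
H  (by R27: T, C, D)
P51  (by R30: Z)
P52  (by R31: B1, H1)
W  (by R35: P51, P53)
P50  (by R1: G1, P53)
E1  (by R3: H)
F3  (by R10: E2)
P55  (by R15: P52, W, V)
B  (by R16: F1)
R  (by R4: P55, F3)
C2  (by R14: E1, B)
P49  (by R24: C2)
D2  (by R32: R, Y, G2)
L  (by R25: D2, P49)
C1  (by R23: L)
H2  (by R28: C1, H1)
F  (by R18: H2, P50)

Yes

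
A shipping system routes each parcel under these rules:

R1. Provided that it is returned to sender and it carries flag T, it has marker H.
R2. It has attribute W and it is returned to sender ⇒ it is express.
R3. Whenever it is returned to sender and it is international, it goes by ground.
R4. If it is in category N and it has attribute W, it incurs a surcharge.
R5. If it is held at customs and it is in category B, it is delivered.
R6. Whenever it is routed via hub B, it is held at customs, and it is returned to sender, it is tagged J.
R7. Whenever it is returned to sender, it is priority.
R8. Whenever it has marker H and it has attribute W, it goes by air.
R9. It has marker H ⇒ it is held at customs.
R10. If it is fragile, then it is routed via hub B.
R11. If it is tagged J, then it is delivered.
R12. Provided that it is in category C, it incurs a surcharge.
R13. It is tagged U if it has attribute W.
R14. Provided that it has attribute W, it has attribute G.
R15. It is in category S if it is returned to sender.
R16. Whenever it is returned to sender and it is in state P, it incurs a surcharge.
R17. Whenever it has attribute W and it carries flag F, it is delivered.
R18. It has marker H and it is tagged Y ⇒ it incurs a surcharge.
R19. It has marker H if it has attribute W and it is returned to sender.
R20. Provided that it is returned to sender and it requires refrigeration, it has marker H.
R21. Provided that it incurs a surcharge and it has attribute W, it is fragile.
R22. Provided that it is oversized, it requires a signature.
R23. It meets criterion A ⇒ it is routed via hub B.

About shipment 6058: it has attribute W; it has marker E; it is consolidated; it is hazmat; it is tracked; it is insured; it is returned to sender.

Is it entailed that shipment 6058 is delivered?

No

Forward chaining from the given facts derives: is express, is priority, is tagged U, has attribute G, is in category S, has marker H, goes by air, is held at customs.
Rules concluding "it is delivered": R5 needs "it is in category B"; R11 needs "it is tagged J"; R17 needs "it carries flag F" — none of these are established.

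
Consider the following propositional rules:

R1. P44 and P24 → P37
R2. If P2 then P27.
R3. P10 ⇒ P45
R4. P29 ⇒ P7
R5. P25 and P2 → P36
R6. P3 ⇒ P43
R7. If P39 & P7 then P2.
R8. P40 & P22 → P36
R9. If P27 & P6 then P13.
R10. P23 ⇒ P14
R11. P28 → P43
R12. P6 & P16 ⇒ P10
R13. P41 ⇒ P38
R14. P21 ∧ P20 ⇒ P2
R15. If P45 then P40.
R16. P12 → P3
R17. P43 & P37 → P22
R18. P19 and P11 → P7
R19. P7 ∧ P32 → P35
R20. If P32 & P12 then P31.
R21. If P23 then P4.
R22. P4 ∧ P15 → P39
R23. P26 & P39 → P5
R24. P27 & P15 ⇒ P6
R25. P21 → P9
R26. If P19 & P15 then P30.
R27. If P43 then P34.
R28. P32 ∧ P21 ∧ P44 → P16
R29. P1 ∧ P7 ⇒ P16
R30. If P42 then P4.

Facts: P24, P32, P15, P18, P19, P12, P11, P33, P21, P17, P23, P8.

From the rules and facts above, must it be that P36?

Forward chaining from the given facts derives: P14, P3, P7, P35, P31, P4, P39, P9, P30, P43, P2, P34, P27, P6, P13.
Rules concluding P36: R5 needs P25; R8 needs P40 — none of these are established.

No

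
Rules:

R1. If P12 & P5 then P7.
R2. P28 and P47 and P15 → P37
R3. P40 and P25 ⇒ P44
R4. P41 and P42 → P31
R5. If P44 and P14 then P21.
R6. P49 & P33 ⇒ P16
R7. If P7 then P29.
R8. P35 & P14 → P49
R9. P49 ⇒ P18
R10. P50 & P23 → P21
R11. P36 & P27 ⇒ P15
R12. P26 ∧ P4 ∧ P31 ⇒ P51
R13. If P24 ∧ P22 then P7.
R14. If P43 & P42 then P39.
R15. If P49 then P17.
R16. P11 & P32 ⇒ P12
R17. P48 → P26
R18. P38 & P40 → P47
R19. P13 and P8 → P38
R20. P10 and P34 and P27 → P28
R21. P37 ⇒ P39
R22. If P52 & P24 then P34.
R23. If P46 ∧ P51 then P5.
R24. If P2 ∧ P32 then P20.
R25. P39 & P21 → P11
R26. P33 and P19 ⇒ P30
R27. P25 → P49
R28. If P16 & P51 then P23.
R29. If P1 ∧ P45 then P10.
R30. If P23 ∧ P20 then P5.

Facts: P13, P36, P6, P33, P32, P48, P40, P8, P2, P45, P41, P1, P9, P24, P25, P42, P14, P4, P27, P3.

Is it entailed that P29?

Forward chaining from the given facts derives: P44, P31, P21, P15, P26, P38, P20, P49, P10, P16, P18, P51, P17, P47, P23, P5.
The only rule concluding P29 is R7, which needs P7; that is never established.

No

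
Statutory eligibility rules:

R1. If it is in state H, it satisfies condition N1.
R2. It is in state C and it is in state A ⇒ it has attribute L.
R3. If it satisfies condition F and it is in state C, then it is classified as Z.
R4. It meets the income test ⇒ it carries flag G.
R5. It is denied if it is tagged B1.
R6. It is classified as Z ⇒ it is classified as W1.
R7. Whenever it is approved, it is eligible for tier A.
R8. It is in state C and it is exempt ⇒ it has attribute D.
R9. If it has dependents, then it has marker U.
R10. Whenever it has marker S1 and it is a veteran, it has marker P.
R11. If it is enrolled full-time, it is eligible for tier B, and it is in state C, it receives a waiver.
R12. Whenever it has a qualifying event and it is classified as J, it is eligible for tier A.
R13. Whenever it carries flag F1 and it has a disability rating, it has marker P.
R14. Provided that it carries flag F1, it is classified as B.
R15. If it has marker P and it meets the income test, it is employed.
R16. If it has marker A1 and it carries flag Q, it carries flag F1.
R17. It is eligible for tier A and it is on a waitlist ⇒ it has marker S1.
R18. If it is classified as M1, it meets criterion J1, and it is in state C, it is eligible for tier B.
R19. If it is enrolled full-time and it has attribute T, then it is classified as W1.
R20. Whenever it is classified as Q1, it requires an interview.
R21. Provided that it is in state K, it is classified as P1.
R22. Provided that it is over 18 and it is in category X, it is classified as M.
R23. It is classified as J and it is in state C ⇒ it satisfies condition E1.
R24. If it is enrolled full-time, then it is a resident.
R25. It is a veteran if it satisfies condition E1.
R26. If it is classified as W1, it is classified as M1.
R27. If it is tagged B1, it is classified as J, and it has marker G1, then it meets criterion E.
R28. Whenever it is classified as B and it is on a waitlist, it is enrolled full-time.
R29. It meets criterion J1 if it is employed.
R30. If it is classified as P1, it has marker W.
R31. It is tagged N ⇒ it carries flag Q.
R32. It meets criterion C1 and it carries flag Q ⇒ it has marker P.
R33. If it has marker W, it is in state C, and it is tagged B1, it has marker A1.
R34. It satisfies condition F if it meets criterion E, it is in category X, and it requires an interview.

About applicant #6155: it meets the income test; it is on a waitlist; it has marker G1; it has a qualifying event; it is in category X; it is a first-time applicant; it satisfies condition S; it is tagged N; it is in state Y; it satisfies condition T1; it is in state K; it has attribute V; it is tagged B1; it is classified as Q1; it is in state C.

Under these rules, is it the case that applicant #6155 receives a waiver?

Forward chaining from the given facts derives: carries flag G, is denied, requires an interview, is classified as P1, has marker W, carries flag Q, has marker A1, carries flag F1, is classified as B, is enrolled full-time, is a resident.
The only rule concluding "it receives a waiver" is R11, which needs "it is eligible for tier B"; that is never established.

No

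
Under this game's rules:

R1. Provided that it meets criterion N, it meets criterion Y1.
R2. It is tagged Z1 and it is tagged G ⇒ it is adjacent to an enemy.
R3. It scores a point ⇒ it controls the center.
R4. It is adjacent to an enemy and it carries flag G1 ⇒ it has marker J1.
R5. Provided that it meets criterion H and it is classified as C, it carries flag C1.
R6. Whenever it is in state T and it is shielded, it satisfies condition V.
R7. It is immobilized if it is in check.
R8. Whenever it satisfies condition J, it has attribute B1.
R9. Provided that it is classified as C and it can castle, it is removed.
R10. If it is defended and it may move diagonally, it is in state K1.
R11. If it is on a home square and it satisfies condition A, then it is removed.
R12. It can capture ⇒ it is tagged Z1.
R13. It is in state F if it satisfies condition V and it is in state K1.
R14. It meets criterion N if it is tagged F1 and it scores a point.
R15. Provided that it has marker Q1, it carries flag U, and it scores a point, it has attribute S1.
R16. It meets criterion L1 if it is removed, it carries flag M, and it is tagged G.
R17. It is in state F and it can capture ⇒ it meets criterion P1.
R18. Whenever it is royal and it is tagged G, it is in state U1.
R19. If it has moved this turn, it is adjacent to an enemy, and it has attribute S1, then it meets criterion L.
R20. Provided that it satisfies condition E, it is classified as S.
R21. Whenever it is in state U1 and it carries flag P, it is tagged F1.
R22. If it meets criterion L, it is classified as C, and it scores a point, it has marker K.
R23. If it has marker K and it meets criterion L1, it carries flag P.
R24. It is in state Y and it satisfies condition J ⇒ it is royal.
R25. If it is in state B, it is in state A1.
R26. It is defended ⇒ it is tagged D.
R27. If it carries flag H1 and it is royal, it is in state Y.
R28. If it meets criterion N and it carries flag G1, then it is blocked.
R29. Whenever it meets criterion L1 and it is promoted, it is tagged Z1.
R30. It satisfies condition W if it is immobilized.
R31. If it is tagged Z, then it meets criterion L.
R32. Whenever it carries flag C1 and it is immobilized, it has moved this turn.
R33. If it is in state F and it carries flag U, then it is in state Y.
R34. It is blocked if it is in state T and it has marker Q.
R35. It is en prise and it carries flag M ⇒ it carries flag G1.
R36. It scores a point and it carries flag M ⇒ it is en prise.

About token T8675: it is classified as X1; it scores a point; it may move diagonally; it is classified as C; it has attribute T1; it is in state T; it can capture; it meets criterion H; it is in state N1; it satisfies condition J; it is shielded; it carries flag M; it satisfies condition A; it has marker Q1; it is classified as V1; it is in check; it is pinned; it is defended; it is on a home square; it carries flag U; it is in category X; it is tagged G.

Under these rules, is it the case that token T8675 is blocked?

By R5 (it meets criterion H, it is classified as C): it carries flag C1.
By R6 (it is in state T, it is shielded): it satisfies condition V.
By R7 (it is in check): it is immobilized.
By R10 (it is defended, it may move diagonally): it is in state K1.
By R11 (it is on a home square, it satisfies condition A): it is removed.
By R12 (it can capture): it is tagged Z1.
By R13 (it satisfies condition V, it is in state K1): it is in state F.
By R15 (it has marker Q1, it carries flag U, it scores a point): it has attribute S1.
By R16 (it is removed, it carries flag M, it is tagged G): it meets criterion L1.
By R32 (it carries flag C1, it is immobilized): it has moved this turn.
By R33 (it is in state F, it carries flag U): it is in state Y.
By R36 (it scores a point, it carries flag M): it is en prise.
By R2 (it is tagged Z1, it is tagged G): it is adjacent to an enemy.
By R19 (it has moved this turn, it is adjacent to an enemy, it has attribute S1): it meets criterion L.
By R22 (it meets criterion L, it is classified as C, it scores a point): it has marker K.
By R23 (it has marker K, it meets criterion L1): it carries flag P.
By R24 (it is in state Y, it satisfies condition J): it is royal.
By R35 (it is en prise, it carries flag M): it carries flag G1.
By R18 (it is royal, it is tagged G): it is in state U1.
By R21 (it is in state U1, it carries flag P): it is tagged F1.
By R14 (it is tagged F1, it scores a point): it meets criterion N.
By R28 (it meets criterion N, it carries flag G1): it is blocked.

Yes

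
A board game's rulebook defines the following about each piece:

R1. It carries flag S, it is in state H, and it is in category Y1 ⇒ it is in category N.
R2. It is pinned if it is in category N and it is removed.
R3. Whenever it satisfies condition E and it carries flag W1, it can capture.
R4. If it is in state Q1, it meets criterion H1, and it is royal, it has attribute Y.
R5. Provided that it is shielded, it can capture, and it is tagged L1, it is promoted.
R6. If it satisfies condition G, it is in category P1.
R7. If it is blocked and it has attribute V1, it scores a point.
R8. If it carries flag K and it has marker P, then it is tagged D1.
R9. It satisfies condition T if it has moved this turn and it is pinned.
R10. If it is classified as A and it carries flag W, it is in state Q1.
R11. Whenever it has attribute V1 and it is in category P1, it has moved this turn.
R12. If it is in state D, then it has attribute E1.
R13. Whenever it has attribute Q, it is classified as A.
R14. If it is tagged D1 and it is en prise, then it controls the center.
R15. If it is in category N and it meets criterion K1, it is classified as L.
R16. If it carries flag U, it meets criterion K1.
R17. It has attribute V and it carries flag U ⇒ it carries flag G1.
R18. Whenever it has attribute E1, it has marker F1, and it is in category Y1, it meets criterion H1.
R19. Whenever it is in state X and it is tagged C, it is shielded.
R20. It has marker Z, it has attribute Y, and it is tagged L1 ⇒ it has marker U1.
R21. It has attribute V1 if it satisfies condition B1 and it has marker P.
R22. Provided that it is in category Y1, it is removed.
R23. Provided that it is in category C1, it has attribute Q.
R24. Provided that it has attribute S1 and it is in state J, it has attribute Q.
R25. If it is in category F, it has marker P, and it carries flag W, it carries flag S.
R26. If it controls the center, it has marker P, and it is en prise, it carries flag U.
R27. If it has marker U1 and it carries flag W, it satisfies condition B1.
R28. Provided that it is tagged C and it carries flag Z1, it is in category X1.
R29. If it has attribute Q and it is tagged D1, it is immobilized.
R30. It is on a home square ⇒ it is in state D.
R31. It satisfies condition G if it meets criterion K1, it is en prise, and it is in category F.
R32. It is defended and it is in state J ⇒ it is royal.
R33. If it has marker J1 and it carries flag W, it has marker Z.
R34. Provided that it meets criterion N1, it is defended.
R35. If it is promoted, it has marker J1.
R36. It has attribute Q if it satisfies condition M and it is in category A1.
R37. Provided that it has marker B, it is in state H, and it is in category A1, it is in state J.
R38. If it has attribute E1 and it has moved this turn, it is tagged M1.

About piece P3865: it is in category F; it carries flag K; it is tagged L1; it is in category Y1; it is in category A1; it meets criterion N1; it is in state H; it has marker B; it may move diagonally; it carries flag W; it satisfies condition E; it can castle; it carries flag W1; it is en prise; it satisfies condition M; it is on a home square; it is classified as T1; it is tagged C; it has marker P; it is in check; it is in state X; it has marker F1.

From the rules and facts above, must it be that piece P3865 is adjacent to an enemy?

No

Forward chaining from the given facts derives: can capture, is tagged D1, controls the center, is shielded, is removed, carries flag S, carries flag U, is in state D, is defended, has attribute Q, is in state J, is in category N, is pinned, is promoted, has attribute E1, is classified as A, meets criterion K1, meets criterion H1, is immobilized, satisfies condition G, is royal, has marker J1, is in category P1, is in state Q1, is classified as L, has marker Z, has attribute Y, has marker U1, satisfies condition B1, has attribute V1, has moved this turn, is tagged M1, satisfies condition T.
No rule has "it is adjacent to an enemy" as its conclusion, and it is not among the given facts.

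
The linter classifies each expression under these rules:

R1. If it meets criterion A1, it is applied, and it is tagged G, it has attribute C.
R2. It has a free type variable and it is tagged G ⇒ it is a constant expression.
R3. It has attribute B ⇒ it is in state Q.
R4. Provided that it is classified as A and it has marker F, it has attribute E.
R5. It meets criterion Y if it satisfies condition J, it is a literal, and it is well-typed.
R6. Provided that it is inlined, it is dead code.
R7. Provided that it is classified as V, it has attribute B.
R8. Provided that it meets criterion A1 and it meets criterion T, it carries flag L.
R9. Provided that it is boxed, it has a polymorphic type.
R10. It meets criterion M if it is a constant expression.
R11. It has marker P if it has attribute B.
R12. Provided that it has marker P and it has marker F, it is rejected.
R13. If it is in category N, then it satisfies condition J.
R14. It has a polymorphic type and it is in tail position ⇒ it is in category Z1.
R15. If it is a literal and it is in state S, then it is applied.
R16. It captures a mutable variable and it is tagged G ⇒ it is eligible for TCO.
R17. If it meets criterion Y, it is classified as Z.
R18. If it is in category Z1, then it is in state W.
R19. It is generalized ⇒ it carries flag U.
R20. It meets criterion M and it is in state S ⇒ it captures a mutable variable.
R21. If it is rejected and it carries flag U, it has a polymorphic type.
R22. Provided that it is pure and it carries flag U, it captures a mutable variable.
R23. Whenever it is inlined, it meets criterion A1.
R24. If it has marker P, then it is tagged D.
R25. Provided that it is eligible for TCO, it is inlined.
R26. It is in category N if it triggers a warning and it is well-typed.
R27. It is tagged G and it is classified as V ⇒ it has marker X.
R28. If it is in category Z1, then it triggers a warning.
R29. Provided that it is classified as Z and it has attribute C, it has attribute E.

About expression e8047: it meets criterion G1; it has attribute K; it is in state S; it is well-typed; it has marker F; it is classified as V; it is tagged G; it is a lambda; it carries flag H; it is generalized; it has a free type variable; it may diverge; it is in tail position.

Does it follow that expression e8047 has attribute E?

Forward chaining from the given facts derives: is a constant expression, has attribute B, meets criterion M, has marker P, is rejected, carries flag U, captures a mutable variable, has a polymorphic type, is tagged D, has marker X, is in state Q, is in category Z1, is eligible for TCO, is in state W, is inlined, triggers a warning, is dead code, meets criterion A1, is in category N, satisfies condition J.
Rules concluding "it has attribute E": R4 needs "it is classified as A"; R29 needs "it is classified as Z" — none of these are established.

No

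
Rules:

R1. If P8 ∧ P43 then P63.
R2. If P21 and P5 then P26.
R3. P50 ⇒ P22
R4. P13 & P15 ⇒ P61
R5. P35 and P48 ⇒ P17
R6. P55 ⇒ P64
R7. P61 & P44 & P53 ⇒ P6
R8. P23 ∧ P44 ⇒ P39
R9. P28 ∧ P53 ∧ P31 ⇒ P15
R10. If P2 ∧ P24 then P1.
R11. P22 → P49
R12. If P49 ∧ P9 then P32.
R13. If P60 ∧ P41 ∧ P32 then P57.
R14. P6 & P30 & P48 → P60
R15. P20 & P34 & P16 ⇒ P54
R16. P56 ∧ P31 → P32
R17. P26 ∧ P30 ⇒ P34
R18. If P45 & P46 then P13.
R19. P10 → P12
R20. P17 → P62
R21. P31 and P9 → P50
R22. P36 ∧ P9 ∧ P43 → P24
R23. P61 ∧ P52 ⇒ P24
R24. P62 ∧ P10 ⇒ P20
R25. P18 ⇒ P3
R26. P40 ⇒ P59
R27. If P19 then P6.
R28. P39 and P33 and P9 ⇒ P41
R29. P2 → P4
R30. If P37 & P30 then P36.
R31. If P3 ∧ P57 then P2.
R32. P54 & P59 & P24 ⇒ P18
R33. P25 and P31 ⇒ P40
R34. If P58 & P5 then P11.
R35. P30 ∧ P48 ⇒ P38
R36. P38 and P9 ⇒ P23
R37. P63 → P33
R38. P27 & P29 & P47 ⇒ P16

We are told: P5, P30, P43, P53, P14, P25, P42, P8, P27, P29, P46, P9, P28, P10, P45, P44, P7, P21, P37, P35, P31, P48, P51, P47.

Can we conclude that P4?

P63  (by R1: P8, P43)
P26  (by R2: P21, P5)
P17  (by R5: P35, P48)
P15  (by R9: P28, P53, P31)
P34  (by R17: P26, P30)
P13  (by R18: P45, P46)
P62  (by R20: P17)
P50  (by R21: P31, P9)
P20  (by R24: P62, P10)
P36  (by R30: P37, P30)
P40  (by R33: P25, P31)
P38  (by R35: P30, P48)
P23  (by R36: P38, P9)
P33  (by R37: P63)
P16  (by R38: P27, P29, P47)
P22  (by R3: P50)
P61  (by R4: P13, P15)
P6  (by R7: P61, P44, P53)
P39  (by R8: P23, P44)
P49  (by R11: P22)
P32  (by R12: P49, P9)
P60  (by R14: P6, P30, P48)
P54  (by R15: P20, P34, P16)
P24  (by R22: P36, P9, P43)
P59  (by R26: P40)
P41  (by R28: P39, P33, P9)
P18  (by R32: P54, P59, P24)
P57  (by R13: P60, P41, P32)
P3  (by R25: P18)
P2  (by R31: P3, P57)
P4  (by R29: P2)

Yes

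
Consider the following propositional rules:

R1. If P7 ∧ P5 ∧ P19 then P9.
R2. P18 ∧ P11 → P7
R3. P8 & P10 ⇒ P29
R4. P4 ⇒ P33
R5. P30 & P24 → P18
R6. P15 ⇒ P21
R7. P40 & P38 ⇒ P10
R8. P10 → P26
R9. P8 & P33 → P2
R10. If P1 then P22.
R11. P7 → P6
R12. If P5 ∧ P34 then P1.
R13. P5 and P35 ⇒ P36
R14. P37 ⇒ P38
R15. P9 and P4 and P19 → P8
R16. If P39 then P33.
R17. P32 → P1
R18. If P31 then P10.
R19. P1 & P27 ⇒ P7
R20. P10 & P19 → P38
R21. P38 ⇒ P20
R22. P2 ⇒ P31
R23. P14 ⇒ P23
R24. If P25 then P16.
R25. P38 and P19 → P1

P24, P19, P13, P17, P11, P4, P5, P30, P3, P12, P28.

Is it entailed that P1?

P33  (by R4: P4)
P18  (by R5: P30, P24)
P7  (by R2: P18, P11)
P9  (by R1: P7, P5, P19)
P8  (by R15: P9, P4, P19)
P2  (by R9: P8, P33)
P31  (by R22: P2)
P10  (by R18: P31)
P38  (by R20: P10, P19)
P1  (by R25: P38, P19)

Yes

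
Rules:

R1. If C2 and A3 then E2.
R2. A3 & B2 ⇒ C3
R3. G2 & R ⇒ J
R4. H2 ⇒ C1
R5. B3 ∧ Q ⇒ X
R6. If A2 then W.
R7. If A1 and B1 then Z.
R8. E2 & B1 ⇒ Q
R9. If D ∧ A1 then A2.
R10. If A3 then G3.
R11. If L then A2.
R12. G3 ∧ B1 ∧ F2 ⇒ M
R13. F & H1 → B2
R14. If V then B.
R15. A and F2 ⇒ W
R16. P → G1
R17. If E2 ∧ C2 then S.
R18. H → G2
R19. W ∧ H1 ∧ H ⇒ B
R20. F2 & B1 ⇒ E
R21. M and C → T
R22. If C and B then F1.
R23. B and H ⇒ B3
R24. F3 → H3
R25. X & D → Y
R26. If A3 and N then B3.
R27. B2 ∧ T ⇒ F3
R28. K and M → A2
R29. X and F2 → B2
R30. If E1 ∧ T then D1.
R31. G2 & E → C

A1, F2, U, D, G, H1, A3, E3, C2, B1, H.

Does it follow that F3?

Yes

E2  (by R1: C2, A3)
Q  (by R8: E2, B1)
A2  (by R9: D, A1)
G3  (by R10: A3)
M  (by R12: G3, B1, F2)
G2  (by R18: H)
E  (by R20: F2, B1)
C  (by R31: G2, E)
W  (by R6: A2)
B  (by R19: W, H1, H)
T  (by R21: M, C)
B3  (by R23: B, H)
X  (by R5: B3, Q)
B2  (by R29: X, F2)
F3  (by R27: B2, T)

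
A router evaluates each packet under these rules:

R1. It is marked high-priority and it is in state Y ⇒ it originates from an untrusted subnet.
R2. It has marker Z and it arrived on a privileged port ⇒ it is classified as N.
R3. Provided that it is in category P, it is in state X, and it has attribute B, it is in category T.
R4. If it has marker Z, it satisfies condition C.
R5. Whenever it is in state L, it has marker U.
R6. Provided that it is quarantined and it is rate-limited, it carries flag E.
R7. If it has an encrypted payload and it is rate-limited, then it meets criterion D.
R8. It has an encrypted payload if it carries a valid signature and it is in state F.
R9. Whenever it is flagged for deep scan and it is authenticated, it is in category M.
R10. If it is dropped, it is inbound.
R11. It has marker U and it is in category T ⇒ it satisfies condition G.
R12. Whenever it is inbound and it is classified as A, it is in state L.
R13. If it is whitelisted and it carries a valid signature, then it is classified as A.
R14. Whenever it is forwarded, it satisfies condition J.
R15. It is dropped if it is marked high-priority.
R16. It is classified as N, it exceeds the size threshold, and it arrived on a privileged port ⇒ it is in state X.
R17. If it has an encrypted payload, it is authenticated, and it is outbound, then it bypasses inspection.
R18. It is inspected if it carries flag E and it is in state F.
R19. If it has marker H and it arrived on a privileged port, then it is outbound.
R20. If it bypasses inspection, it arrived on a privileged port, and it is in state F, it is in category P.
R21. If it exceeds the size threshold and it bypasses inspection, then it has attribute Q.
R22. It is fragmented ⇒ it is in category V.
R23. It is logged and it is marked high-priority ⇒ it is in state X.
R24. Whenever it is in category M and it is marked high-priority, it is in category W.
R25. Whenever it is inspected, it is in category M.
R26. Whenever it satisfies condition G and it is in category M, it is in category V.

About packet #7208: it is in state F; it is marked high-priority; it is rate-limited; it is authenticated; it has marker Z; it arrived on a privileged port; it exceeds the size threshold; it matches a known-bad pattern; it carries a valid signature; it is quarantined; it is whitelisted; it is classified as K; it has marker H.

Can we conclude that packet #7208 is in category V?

Forward chaining from the given facts derives: is classified as N, satisfies condition C, carries flag E, has an encrypted payload, is classified as A, is dropped, is in state X, is inspected, is outbound, is in category M, meets criterion D, is inbound, is in state L, bypasses inspection, is in category P, has attribute Q, is in category W, has marker U.
Rules concluding "it is in category V": R22 needs "it is fragmented"; R26 needs "it satisfies condition G" — none of these are established.

No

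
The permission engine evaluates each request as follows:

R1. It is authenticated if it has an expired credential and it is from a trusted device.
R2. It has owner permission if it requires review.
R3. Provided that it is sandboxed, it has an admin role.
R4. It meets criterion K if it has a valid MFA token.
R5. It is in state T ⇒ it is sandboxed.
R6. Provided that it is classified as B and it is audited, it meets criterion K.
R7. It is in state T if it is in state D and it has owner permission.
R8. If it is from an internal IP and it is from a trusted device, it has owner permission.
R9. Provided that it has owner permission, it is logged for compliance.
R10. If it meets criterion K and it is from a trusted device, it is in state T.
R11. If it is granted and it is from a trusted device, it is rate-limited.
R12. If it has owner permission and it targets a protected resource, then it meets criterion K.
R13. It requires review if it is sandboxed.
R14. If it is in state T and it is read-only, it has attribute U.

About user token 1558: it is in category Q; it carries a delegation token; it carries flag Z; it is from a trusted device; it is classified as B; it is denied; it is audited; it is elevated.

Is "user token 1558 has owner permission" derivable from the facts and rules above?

Yes

By R6 (it is classified as B, it is audited): it meets criterion K.
By R10 (it meets criterion K, it is from a trusted device): it is in state T.
By R5 (it is in state T): it is sandboxed.
By R13 (it is sandboxed): it requires review.
By R2 (it requires review): it has owner permission.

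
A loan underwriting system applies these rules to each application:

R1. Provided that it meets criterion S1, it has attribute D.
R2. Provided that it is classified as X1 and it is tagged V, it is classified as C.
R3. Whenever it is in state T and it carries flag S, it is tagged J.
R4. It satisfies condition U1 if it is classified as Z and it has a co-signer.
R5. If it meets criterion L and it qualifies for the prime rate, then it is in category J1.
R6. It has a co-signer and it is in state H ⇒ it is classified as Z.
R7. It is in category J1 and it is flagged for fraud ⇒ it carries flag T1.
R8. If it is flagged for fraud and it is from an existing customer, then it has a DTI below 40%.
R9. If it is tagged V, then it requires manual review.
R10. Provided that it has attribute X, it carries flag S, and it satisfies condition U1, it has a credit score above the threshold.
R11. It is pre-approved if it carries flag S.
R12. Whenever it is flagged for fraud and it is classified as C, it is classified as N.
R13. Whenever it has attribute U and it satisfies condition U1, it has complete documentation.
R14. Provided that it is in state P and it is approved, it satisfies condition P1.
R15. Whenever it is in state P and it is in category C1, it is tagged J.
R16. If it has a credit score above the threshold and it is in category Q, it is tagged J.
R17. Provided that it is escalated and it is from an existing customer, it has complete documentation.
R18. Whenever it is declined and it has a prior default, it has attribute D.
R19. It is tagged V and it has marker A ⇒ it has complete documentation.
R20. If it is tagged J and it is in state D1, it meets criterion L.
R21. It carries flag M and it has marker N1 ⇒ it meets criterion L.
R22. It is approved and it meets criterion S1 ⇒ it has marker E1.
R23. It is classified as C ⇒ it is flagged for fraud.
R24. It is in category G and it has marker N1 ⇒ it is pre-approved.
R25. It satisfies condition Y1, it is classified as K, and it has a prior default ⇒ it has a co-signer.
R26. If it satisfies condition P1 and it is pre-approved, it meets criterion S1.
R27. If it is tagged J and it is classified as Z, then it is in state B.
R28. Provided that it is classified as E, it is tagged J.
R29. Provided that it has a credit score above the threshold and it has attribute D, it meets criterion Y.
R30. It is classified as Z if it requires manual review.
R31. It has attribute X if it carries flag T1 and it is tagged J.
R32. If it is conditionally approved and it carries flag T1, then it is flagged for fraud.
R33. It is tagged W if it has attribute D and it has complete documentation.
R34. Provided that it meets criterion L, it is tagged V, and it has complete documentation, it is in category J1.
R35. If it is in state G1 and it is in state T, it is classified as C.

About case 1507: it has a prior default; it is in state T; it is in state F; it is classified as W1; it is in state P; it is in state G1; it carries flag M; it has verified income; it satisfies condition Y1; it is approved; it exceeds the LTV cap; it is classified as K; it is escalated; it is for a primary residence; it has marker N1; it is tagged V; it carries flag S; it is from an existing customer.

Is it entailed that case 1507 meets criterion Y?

By R3 (it is in state T, it carries flag S): it is tagged J.
By R9 (it is tagged V): it requires manual review.
By R11 (it carries flag S): it is pre-approved.
By R14 (it is in state P, it is approved): it satisfies condition P1.
By R17 (it is escalated, it is from an existing customer): it has complete documentation.
By R21 (it carries flag M, it has marker N1): it meets criterion L.
By R25 (it satisfies condition Y1, it is classified as K, it has a prior default): it has a co-signer.
By R26 (it satisfies condition P1, it is pre-approved): it meets criterion S1.
By R30 (it requires manual review): it is classified as Z.
By R34 (it meets criterion L, it is tagged V, it has complete documentation): it is in category J1.
By R35 (it is in state G1, it is in state T): it is classified as C.
By R1 (it meets criterion S1): it has attribute D.
By R4 (it is classified as Z, it has a co-signer): it satisfies condition U1.
By R23 (it is classified as C): it is flagged for fraud.
By R7 (it is in category J1, it is flagged for fraud): it carries flag T1.
By R31 (it carries flag T1, it is tagged J): it has attribute X.
By R10 (it has attribute X, it carries flag S, it satisfies condition U1): it has a credit score above the threshold.
By R29 (it has a credit score above the threshold, it has attribute D): it meets criterion Y.

Yes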